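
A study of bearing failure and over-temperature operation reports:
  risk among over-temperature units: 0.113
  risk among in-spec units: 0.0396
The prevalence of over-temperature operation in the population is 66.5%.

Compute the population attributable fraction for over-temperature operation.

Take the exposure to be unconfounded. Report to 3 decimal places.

Let p₁ = 0.113, p₀ = 0.0396.
Overall risk P(Y=1) = π·p₁ + (1−π)·p₀ = 0.665×0.113 + 0.335×0.0396 = 0.088411.
Under exogeneity, PAF = [P(Y=1) − p₀] / P(Y=1).
PAF = (0.088411 − 0.0396) / 0.088411 ≈ 0.5521

PAF ≈ 0.552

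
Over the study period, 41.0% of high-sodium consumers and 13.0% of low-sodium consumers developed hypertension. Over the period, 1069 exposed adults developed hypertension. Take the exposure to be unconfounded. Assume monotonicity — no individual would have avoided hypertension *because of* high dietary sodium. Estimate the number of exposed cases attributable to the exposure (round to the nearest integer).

p₁ = 0.41, p₀ = 0.13.
PN = (p₁ − p₀)/p₁ = (0.41 − 0.13) / 0.41 ≈ 0.68293.
Attributable cases ≈ PN × (exposed cases) = 0.68293 × 1069 ≈ 730.05.

about 730 cases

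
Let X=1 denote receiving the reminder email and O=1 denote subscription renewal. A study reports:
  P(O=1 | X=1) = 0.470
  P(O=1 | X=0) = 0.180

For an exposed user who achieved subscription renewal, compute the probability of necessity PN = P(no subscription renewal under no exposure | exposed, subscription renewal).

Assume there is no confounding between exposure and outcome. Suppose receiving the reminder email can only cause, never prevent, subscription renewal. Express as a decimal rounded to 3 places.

PN ≈ 0.617

Let p₁ = 0.47, p₀ = 0.18.
Under exogeneity and monotonicity, PN = (p₁ − p₀) / p₁.
PN = (0.47 − 0.18) / 0.47 = 0.29 / 0.47 ≈ 0.6170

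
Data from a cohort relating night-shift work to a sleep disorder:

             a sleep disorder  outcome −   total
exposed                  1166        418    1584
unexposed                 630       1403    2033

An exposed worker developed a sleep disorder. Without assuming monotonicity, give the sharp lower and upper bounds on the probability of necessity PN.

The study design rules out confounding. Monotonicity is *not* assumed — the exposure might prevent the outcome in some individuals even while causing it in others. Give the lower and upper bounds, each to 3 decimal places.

p₁ = P(outcome | exposed) = 1166/1584 = 0.73611
p₀ = P(outcome | unexposed) = 630/2033 = 0.30989
Under exogeneity alone the bounds on PN are max{0,(p₁−p₀)/p₁} ≤ PN ≤ min{1,(1−p₀)/p₁}.
  lower = (p₁ − p₀)/p₁ = 0.42622 / 0.73611 ≈ 0.5790
  upper = min{1, (1 − p₀)/p₁} = 0.69011 / 0.73611 ≈ 0.9375

0.579 ≤ PN ≤ 0.938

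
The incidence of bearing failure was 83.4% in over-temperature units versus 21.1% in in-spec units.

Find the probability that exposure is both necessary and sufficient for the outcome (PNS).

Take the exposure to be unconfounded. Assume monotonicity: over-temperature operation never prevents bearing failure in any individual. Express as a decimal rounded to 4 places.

p₁ = 0.834, p₀ = 0.211.
Under exogeneity and monotonicity, PNS = p₁ − p₀.
PNS = 0.834 − 0.211 = 0.623

PNS ≈ 0.6230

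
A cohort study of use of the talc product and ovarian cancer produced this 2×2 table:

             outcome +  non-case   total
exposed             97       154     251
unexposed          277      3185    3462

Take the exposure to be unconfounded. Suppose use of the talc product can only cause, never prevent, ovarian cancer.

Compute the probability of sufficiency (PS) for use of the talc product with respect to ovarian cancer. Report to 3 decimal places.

p₁ = P(outcome | exposed) = 97/251 = 0.38645
p₀ = P(outcome | unexposed) = 277/3462 = 0.080012
Under exogeneity and monotonicity, PS = (p₁ − p₀)/(1 − p₀).
PS = (0.38645 − 0.080012) / 0.91999 ≈ 0.3331

PS ≈ 0.333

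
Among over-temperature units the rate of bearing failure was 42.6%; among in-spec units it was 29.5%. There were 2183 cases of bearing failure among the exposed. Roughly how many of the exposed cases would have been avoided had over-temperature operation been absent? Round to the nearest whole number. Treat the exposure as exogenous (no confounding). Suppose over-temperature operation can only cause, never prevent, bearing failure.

p₁ = 0.426, p₀ = 0.295.
PN = (p₁ − p₀)/p₁ = (0.426 − 0.295) / 0.426 ≈ 0.30751.
Attributable cases ≈ PN × (exposed cases) = 0.30751 × 2183 ≈ 671.30.

about 671 cases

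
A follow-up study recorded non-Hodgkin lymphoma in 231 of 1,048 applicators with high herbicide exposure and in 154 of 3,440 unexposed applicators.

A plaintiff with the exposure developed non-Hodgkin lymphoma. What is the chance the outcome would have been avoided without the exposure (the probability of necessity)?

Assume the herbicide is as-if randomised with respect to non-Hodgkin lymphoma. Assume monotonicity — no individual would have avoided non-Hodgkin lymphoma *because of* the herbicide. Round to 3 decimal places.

p₁ = P(outcome | exposed) = 231/1048 = 0.22042
p₀ = P(outcome | unexposed) = 154/3440 = 0.044767
Under exogeneity and monotonicity, PN = (p₁ − p₀) / p₁.
PN = (0.22042 − 0.044767) / 0.22042 = 0.17565 / 0.22042 ≈ 0.7969

PN ≈ 0.797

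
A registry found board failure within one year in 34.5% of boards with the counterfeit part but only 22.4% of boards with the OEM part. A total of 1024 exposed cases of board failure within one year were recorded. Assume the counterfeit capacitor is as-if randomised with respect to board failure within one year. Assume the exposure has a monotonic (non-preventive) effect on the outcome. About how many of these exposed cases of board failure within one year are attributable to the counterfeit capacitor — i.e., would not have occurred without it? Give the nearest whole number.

p₁ = 0.345, p₀ = 0.224.
PN = (p₁ − p₀)/p₁ = (0.345 − 0.224) / 0.345 ≈ 0.35072.
Attributable cases ≈ PN × (exposed cases) = 0.35072 × 1024 ≈ 359.14.

about 359 cases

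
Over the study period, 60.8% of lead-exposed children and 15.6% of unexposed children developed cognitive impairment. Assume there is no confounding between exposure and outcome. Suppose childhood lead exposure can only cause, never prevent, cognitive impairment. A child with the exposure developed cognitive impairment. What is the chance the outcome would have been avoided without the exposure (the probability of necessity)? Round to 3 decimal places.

p₁ = 0.608, p₀ = 0.156.
Under exogeneity and monotonicity, PN = (p₁ − p₀) / p₁.
PN = (0.608 − 0.156) / 0.608 = 0.452 / 0.608 ≈ 0.7434

PN ≈ 0.743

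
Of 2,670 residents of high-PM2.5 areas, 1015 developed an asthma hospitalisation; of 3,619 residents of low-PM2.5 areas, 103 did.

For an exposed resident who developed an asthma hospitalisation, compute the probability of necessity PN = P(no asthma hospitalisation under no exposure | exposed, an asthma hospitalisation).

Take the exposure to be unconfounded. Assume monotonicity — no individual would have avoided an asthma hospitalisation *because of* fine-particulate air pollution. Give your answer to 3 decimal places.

p₁ = P(outcome | exposed) = 1015/2670 = 0.38015
p₀ = P(outcome | unexposed) = 103/3619 = 0.028461
Under exogeneity and monotonicity, PN = (p₁ − p₀) / p₁.
PN = (0.38015 − 0.028461) / 0.38015 = 0.35169 / 0.38015 ≈ 0.9251

PN ≈ 0.925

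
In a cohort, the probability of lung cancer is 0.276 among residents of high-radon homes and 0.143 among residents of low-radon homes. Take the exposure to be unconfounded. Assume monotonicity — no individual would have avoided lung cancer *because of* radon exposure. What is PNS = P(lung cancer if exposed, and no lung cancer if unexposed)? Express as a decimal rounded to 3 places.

Let p₁ = 0.276, p₀ = 0.143.
Under exogeneity and monotonicity, PNS = p₁ − p₀.
PNS = 0.276 − 0.143 = 0.133

PNS ≈ 0.133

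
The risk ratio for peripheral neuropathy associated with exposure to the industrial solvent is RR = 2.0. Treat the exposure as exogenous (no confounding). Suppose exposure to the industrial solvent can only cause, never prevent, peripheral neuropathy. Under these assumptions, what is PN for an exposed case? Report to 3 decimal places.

PN ≈ 0.500

Under exogeneity and monotonicity, PN = (RR − 1) / RR = 1 − 1/RR.
PN = (2.0 − 1) / 2.0 = 1 / 2.0 ≈ 0.5000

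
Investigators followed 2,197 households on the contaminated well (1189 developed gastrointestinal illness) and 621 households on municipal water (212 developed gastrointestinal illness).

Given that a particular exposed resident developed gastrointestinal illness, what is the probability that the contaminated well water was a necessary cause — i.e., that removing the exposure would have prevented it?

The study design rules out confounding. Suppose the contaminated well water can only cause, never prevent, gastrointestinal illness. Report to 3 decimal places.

p₁ = P(outcome | exposed) = 1189/2197 = 0.54119
p₀ = P(outcome | unexposed) = 212/621 = 0.34138
Under exogeneity and monotonicity, PN = (p₁ − p₀) / p₁.
PN = (0.54119 − 0.34138) / 0.54119 = 0.19981 / 0.54119 ≈ 0.3692

PN ≈ 0.369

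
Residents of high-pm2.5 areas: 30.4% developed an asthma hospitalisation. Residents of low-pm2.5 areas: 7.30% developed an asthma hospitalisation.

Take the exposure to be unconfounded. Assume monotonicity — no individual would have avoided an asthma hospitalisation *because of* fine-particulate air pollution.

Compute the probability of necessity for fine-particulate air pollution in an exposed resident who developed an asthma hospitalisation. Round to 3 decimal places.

p₁ = 0.304, p₀ = 0.073.
Under exogeneity and monotonicity, PN = (p₁ − p₀) / p₁.
PN = (0.304 − 0.073) / 0.304 = 0.231 / 0.304 ≈ 0.7599

PN ≈ 0.760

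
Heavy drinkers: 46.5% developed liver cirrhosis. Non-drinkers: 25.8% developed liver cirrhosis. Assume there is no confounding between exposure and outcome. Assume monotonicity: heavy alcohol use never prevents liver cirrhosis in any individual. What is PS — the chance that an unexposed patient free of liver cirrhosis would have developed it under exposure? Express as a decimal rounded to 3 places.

PS ≈ 0.279

p₁ = 0.465, p₀ = 0.258.
Under exogeneity and monotonicity, PS = (p₁ − p₀) / (1 − p₀).
PS = (0.465 − 0.258) / (1 − 0.258) = 0.207 / 0.742 ≈ 0.2790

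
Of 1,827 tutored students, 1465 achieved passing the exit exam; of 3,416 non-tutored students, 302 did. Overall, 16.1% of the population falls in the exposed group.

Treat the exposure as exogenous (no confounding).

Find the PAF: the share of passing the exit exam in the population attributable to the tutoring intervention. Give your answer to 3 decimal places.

p₁ = P(outcome | exposed) = 1465/1827 = 0.80186
p₀ = P(outcome | unexposed) = 302/3416 = 0.088407
Overall risk P(Y=1) = π·p₁ + (1−π)·p₀ = 0.161×0.80186 + 0.839×0.088407 = 0.20327.
Under exogeneity, PAF = [P(Y=1) − p₀] / P(Y=1).
PAF = (0.20327 − 0.088407) / 0.20327 ≈ 0.5651

PAF ≈ 0.565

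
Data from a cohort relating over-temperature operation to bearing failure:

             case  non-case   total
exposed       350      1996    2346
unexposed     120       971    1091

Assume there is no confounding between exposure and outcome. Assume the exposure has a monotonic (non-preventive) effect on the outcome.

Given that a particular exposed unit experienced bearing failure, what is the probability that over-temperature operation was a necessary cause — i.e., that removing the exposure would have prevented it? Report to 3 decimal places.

PN ≈ 0.263

p₁ = P(outcome | exposed) = 350/2346 = 0.14919
p₀ = P(outcome | unexposed) = 120/1091 = 0.10999
Under exogeneity and monotonicity, PN = (p₁ − p₀)/p₁.
PN = (0.14919 − 0.10999) / 0.14919 ≈ 0.2627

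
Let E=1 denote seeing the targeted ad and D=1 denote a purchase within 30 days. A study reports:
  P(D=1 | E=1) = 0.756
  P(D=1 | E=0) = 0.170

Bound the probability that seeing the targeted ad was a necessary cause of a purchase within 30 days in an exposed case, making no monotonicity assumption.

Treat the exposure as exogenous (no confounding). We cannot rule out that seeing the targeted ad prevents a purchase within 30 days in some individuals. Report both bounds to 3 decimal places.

Let p₁ = 0.756, p₀ = 0.17.
Under exogeneity alone the bounds on PN are max{0,(p₁−p₀)/p₁} ≤ PN ≤ min{1,(1−p₀)/p₁}.
  lower = (p₁ − p₀)/p₁ = 0.586 / 0.756 ≈ 0.7751
  upper = min{1, (1 − p₀)/p₁} = 0.83 / 0.756 ≈ 1.0979 → capped at 1

0.775 ≤ PN ≤ 1.000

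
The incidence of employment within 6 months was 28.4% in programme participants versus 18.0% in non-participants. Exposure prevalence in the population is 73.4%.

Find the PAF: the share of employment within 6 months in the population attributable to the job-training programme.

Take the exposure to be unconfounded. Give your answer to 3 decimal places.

p₁ = 0.284, p₀ = 0.18.
Overall risk P(Y=1) = π·p₁ + (1−π)·p₀ = 0.734×0.284 + 0.266×0.18 = 0.25634.
Under exogeneity, PAF = [P(Y=1) − p₀] / P(Y=1).
PAF = (0.25634 − 0.18) / 0.25634 ≈ 0.2978

PAF ≈ 0.298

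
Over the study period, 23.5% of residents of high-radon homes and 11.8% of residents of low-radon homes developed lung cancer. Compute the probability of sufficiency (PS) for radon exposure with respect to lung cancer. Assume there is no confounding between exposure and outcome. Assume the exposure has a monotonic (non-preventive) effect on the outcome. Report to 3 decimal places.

PS ≈ 0.133

p₁ = 0.235, p₀ = 0.118.
Under exogeneity and monotonicity, PS = (p₁ − p₀) / (1 − p₀).
PS = (0.235 − 0.118) / (1 − 0.118) = 0.117 / 0.882 ≈ 0.1327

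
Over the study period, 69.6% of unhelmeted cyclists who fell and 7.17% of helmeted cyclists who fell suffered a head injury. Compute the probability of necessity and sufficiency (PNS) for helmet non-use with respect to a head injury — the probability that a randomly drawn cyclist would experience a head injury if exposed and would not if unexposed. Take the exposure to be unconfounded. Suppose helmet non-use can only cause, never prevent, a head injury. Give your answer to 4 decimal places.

PNS ≈ 0.6243

p₁ = 0.696, p₀ = 0.0717.
Under exogeneity and monotonicity, PNS = p₁ − p₀.
PNS = 0.696 − 0.0717 = 0.6243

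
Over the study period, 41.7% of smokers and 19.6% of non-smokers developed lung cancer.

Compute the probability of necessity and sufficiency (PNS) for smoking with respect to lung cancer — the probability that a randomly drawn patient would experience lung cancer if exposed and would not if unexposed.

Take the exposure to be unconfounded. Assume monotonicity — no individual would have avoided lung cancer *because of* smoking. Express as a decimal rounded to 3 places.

PNS ≈ 0.221

p₁ = 0.417, p₀ = 0.196.
Under exogeneity and monotonicity, PNS = p₁ − p₀.
PNS = 0.417 − 0.196 = 0.221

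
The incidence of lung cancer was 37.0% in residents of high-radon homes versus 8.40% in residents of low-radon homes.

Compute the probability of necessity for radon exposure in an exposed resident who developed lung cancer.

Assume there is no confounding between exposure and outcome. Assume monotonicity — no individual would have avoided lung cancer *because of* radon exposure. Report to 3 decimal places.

PN ≈ 0.773

p₁ = 0.37, p₀ = 0.084.
Under exogeneity and monotonicity, PN = (p₁ − p₀) / p₁.
PN = (0.37 − 0.084) / 0.37 = 0.286 / 0.37 ≈ 0.7730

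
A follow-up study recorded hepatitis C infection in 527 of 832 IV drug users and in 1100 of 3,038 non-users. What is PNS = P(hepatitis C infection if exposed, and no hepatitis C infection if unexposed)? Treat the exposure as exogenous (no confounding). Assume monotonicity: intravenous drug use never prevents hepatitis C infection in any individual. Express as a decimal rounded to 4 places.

p₁ = P(outcome | exposed) = 527/832 = 0.63341
p₀ = P(outcome | unexposed) = 1100/3038 = 0.36208
Under exogeneity and monotonicity, PNS = p₁ − p₀.
PNS = 0.63341 − 0.36208 = 0.27133

PNS ≈ 0.2713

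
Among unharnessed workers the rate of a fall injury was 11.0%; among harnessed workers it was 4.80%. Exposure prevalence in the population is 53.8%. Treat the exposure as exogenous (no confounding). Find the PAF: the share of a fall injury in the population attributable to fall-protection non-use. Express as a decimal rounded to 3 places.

p₁ = 0.11, p₀ = 0.048.
Overall risk P(Y=1) = π·p₁ + (1−π)·p₀ = 0.538×0.11 + 0.462×0.048 = 0.081356.
Under exogeneity, PAF = [P(Y=1) − p₀] / P(Y=1).
PAF = (0.081356 − 0.048) / 0.081356 ≈ 0.4100

PAF ≈ 0.410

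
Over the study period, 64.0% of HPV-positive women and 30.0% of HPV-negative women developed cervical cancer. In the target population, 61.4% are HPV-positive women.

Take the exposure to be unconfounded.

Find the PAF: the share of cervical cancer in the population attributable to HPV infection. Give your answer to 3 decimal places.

p₁ = 0.64, p₀ = 0.3.
Overall risk P(Y=1) = π·p₁ + (1−π)·p₀ = 0.614×0.64 + 0.386×0.3 = 0.50876.
Under exogeneity, PAF = [P(Y=1) − p₀] / P(Y=1).
PAF = (0.50876 − 0.3) / 0.50876 ≈ 0.4103

PAF ≈ 0.410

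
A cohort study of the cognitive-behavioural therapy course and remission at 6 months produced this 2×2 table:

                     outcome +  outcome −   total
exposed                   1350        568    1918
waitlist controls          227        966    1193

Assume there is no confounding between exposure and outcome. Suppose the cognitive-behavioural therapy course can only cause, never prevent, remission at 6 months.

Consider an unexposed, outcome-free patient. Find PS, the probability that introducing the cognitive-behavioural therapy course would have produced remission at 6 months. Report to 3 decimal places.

p₁ = P(outcome | exposed) = 1350/1918 = 0.70386
p₀ = P(outcome | unexposed) = 227/1193 = 0.19028
Under exogeneity and monotonicity, PS = (p₁ − p₀)/(1 − p₀).
PS = (0.70386 − 0.19028) / 0.80972 ≈ 0.6343

PS ≈ 0.634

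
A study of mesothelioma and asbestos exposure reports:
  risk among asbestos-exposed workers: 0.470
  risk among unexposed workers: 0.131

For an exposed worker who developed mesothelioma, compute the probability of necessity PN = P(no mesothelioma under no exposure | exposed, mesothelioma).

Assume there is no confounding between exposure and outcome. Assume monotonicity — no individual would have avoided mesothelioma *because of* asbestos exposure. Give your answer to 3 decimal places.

PN ≈ 0.721

Let p₁ = 0.47, p₀ = 0.131.
Under exogeneity and monotonicity, PN = (p₁ − p₀) / p₁.
PN = (0.47 − 0.131) / 0.47 = 0.339 / 0.47 ≈ 0.7213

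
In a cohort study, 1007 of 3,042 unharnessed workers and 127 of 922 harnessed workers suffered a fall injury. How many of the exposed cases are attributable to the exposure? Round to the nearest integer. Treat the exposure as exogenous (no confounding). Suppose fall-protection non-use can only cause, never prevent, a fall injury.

p₁ = P(outcome | exposed) = 1007/3042 = 0.33103
p₀ = P(outcome | unexposed) = 127/922 = 0.13774
PN = (p₁ − p₀)/p₁ = (0.33103 − 0.13774) / 0.33103 ≈ 0.58390.
Attributable cases ≈ PN × (exposed cases) = 0.58390 × 1007 ≈ 587.98.

about 588 cases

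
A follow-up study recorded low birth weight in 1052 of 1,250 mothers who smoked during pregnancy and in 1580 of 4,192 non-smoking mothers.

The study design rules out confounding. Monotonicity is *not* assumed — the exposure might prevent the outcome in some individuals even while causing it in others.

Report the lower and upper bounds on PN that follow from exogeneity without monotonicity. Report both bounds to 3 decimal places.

0.552 ≤ PN ≤ 0.740

p₁ = P(outcome | exposed) = 1052/1250 = 0.8416
p₀ = P(outcome | unexposed) = 1580/4192 = 0.37691
Under exogeneity alone the bounds on PN are max{0,(p₁−p₀)/p₁} ≤ PN ≤ min{1,(1−p₀)/p₁}.
  lower = (p₁ − p₀)/p₁ = 0.46469 / 0.8416 ≈ 0.5522
  upper = min{1, (1 − p₀)/p₁} = 0.62309 / 0.8416 ≈ 0.7404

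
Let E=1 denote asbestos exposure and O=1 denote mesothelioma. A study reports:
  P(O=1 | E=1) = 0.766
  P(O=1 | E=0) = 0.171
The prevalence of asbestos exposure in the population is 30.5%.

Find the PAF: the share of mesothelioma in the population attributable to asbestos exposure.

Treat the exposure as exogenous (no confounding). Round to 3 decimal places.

Let p₁ = 0.766, p₀ = 0.171.
Overall risk P(Y=1) = π·p₁ + (1−π)·p₀ = 0.305×0.766 + 0.695×0.171 = 0.35248.
Under exogeneity, PAF = [P(Y=1) − p₀] / P(Y=1).
PAF = (0.35248 − 0.171) / 0.35248 ≈ 0.5149

PAF ≈ 0.515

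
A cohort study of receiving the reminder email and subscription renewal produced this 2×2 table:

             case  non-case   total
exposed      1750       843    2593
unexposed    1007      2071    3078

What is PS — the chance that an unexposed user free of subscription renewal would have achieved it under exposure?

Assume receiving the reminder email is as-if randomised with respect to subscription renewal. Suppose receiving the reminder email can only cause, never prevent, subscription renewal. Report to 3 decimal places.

p₁ = P(outcome | exposed) = 1750/2593 = 0.67489
p₀ = P(outcome | unexposed) = 1007/3078 = 0.32716
Under exogeneity and monotonicity, PS = (p₁ − p₀)/(1 − p₀).
PS = (0.67489 − 0.32716) / 0.67284 ≈ 0.5168

PS ≈ 0.517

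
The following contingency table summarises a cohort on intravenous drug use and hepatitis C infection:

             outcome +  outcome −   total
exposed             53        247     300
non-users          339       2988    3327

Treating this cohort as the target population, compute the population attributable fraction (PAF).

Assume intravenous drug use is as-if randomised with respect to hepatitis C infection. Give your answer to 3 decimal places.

PAF ≈ 0.057

p₁ = P(outcome | exposed) = 53/300 = 0.17667
p₀ = P(outcome | unexposed) = 339/3327 = 0.10189
Exposure prevalence π = 300/3627 = 0.082713; overall risk P(Y=1) = 0.10808.
Under exogeneity, PAF = [P(Y=1) − p₀]/P(Y=1).
PAF = (0.10808 − 0.10189) / 0.10808 ≈ 0.0572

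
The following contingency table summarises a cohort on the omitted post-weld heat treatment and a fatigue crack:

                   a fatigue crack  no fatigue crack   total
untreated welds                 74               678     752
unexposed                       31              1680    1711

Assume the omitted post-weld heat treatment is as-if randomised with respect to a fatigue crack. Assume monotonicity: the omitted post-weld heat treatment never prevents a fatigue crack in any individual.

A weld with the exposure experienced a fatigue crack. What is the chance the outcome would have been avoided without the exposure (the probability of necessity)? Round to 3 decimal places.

p₁ = P(outcome | exposed) = 74/752 = 0.098404
p₀ = P(outcome | unexposed) = 31/1711 = 0.018118
Under exogeneity and monotonicity, PN = (p₁ − p₀) / p₁.
PN = (0.098404 − 0.018118) / 0.098404 = 0.080286 / 0.098404 ≈ 0.8159

PN ≈ 0.816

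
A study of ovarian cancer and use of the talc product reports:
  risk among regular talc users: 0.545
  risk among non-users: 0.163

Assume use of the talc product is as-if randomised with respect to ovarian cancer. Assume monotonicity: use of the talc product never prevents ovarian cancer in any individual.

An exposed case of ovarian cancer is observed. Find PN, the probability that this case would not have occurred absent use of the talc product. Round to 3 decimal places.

Let p₁ = 0.545, p₀ = 0.163.
Under exogeneity and monotonicity, PN = (p₁ − p₀) / p₁.
PN = (0.545 − 0.163) / 0.545 = 0.382 / 0.545 ≈ 0.7009

PN ≈ 0.701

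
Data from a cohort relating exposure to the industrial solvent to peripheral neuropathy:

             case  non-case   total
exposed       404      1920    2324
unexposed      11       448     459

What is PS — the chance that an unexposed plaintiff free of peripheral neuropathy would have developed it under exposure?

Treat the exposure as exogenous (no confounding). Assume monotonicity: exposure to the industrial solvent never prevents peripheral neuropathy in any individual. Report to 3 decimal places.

p₁ = P(outcome | exposed) = 404/2324 = 0.17384
p₀ = P(outcome | unexposed) = 11/459 = 0.023965
Under exogeneity and monotonicity, PS = (p₁ − p₀)/(1 − p₀).
PS = (0.17384 − 0.023965) / 0.97603 ≈ 0.1536

PS ≈ 0.154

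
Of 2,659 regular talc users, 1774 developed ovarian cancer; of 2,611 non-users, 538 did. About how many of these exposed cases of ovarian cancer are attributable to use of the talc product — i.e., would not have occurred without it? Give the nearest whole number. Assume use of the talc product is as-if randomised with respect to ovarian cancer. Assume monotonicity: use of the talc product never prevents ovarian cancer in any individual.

about 1226 cases

p₁ = P(outcome | exposed) = 1774/2659 = 0.66717
p₀ = P(outcome | unexposed) = 538/2611 = 0.20605
PN = (p₁ − p₀)/p₁ = (0.66717 − 0.20605) / 0.66717 ≈ 0.69116.
Attributable cases ≈ PN × (exposed cases) = 0.69116 × 1774 ≈ 1226.11.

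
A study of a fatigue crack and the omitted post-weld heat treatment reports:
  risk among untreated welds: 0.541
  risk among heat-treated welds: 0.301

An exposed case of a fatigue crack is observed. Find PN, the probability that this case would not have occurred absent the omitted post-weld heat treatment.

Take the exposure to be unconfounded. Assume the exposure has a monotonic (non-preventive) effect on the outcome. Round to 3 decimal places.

PN ≈ 0.444

Let p₁ = 0.541, p₀ = 0.301.
Under exogeneity and monotonicity, PN = (p₁ − p₀) / p₁.
PN = (0.541 − 0.301) / 0.541 = 0.24 / 0.541 ≈ 0.4436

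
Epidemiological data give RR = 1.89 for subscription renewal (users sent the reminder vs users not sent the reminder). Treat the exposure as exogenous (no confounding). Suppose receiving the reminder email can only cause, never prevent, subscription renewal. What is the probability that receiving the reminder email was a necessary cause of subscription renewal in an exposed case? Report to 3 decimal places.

PN ≈ 0.471

Under exogeneity and monotonicity, PN = (RR − 1) / RR = 1 − 1/RR.
PN = (1.89 − 1) / 1.89 = 0.89 / 1.89 ≈ 0.4709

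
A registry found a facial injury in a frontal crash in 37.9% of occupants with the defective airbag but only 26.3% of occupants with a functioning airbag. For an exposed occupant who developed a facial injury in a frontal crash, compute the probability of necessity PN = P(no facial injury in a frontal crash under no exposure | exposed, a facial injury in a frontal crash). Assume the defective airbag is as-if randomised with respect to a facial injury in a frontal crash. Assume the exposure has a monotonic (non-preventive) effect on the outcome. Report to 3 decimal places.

p₁ = 0.379, p₀ = 0.263.
Under exogeneity and monotonicity, PN = (p₁ − p₀) / p₁.
PN = (0.379 − 0.263) / 0.379 = 0.116 / 0.379 ≈ 0.3061

PN ≈ 0.306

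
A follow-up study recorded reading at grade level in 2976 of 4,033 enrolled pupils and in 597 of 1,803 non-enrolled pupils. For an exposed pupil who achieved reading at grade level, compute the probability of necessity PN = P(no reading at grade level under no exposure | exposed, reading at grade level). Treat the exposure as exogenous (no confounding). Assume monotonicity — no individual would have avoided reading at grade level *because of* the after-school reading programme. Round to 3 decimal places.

PN ≈ 0.551

p₁ = P(outcome | exposed) = 2976/4033 = 0.73791
p₀ = P(outcome | unexposed) = 597/1803 = 0.33111
Under exogeneity and monotonicity, PN = (p₁ − p₀) / p₁.
PN = (0.73791 − 0.33111) / 0.73791 = 0.4068 / 0.73791 ≈ 0.5513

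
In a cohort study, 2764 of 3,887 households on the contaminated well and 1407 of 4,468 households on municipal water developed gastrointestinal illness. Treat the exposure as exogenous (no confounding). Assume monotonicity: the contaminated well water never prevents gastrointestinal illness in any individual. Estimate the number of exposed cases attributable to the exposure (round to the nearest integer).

about 1540 cases

p₁ = P(outcome | exposed) = 2764/3887 = 0.71109
p₀ = P(outcome | unexposed) = 1407/4468 = 0.31491
PN = (p₁ − p₀)/p₁ = (0.71109 − 0.31491) / 0.71109 ≈ 0.55715.
Attributable cases ≈ PN × (exposed cases) = 0.55715 × 2764 ≈ 1539.96.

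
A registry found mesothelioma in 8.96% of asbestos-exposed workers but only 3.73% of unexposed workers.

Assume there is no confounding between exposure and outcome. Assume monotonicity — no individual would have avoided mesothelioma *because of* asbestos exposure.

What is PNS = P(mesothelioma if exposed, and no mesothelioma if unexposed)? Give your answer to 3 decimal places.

p₁ = 0.0896, p₀ = 0.0373.
Under exogeneity and monotonicity, PNS = p₁ − p₀.
PNS = 0.0896 − 0.0373 = 0.0523

PNS ≈ 0.052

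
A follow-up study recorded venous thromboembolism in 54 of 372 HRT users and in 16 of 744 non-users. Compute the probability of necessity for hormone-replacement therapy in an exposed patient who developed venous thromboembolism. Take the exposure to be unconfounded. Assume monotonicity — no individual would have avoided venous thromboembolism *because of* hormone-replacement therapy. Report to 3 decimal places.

PN ≈ 0.852

p₁ = P(outcome | exposed) = 54/372 = 0.14516
p₀ = P(outcome | unexposed) = 16/744 = 0.021505
Under exogeneity and monotonicity, PN = (p₁ − p₀) / p₁.
PN = (0.14516 − 0.021505) / 0.14516 = 0.12366 / 0.14516 ≈ 0.8519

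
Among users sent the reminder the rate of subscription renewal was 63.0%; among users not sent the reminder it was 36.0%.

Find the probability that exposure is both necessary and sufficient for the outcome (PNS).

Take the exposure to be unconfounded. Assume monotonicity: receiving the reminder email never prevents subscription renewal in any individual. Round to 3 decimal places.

p₁ = 0.63, p₀ = 0.36.
Under exogeneity and monotonicity, PNS = p₁ − p₀.
PNS = 0.63 − 0.36 = 0.27

PNS ≈ 0.270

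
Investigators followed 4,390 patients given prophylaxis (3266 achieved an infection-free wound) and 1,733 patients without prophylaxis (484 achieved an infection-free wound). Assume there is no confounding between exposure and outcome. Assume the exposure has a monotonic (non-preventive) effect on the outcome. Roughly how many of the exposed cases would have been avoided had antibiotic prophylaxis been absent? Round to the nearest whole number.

p₁ = P(outcome | exposed) = 3266/4390 = 0.74396
p₀ = P(outcome | unexposed) = 484/1733 = 0.27928
PN = (p₁ − p₀)/p₁ = (0.74396 − 0.27928) / 0.74396 ≈ 0.62460.
Attributable cases ≈ PN × (exposed cases) = 0.62460 × 3266 ≈ 2039.94.

about 2040 cases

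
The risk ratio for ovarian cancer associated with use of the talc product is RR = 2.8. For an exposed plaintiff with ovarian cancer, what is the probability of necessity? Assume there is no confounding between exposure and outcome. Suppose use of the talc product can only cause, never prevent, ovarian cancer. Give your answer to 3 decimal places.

Under exogeneity and monotonicity, PN = (RR − 1) / RR = 1 − 1/RR.
PN = (2.8 − 1) / 2.8 = 1.8 / 2.8 ≈ 0.6429

PN ≈ 0.643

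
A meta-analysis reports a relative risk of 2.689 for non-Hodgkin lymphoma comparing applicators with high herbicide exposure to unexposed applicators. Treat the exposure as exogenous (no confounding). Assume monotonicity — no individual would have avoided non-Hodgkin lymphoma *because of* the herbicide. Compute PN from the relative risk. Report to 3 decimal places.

Under exogeneity and monotonicity, PN = (RR − 1) / RR = 1 − 1/RR.
PN = (2.689 − 1) / 2.689 = 1.689 / 2.689 ≈ 0.6281

PN ≈ 0.628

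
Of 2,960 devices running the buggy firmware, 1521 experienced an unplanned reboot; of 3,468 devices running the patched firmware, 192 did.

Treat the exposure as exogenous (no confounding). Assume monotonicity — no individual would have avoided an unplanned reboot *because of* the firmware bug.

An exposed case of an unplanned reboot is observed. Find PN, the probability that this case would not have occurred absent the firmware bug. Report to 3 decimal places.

p₁ = P(outcome | exposed) = 1521/2960 = 0.51385
p₀ = P(outcome | unexposed) = 192/3468 = 0.055363
Under exogeneity and monotonicity, PN = (p₁ − p₀) / p₁.
PN = (0.51385 − 0.055363) / 0.51385 = 0.45849 / 0.51385 ≈ 0.8923

PN ≈ 0.892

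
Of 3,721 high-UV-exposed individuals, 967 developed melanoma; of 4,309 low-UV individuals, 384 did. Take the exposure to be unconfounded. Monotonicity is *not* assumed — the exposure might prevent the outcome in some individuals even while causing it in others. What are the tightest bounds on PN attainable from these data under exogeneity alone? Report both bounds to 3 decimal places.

0.657 ≤ PN ≤ 1.000

p₁ = P(outcome | exposed) = 967/3721 = 0.25988
p₀ = P(outcome | unexposed) = 384/4309 = 0.089116
Under exogeneity alone the bounds on PN are max{0,(p₁−p₀)/p₁} ≤ PN ≤ min{1,(1−p₀)/p₁}.
  lower = (p₁ − p₀)/p₁ = 0.17076 / 0.25988 ≈ 0.6571
  upper = min{1, (1 − p₀)/p₁} = 0.91088 / 0.25988 ≈ 3.5051 → capped at 1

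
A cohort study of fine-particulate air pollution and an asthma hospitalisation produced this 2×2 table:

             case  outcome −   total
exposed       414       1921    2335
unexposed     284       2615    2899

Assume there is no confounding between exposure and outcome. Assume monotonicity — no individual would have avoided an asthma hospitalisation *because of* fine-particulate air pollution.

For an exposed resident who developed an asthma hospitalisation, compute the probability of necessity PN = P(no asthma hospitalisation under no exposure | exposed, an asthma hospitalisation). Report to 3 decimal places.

PN ≈ 0.447

p₁ = P(outcome | exposed) = 414/2335 = 0.1773
p₀ = P(outcome | unexposed) = 284/2899 = 0.097965
Under exogeneity and monotonicity, PN = (p₁ − p₀)/p₁.
PN = (0.1773 − 0.097965) / 0.1773 ≈ 0.4475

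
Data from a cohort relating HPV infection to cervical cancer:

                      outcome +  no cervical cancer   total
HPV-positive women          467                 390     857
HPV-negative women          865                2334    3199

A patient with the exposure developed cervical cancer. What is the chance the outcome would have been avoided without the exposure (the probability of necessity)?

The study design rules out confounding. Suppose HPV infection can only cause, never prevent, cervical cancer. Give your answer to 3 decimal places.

p₁ = P(outcome | exposed) = 467/857 = 0.54492
p₀ = P(outcome | unexposed) = 865/3199 = 0.2704
Under exogeneity and monotonicity, PN = (p₁ − p₀)/p₁.
PN = (0.54492 − 0.2704) / 0.54492 ≈ 0.5038

PN ≈ 0.504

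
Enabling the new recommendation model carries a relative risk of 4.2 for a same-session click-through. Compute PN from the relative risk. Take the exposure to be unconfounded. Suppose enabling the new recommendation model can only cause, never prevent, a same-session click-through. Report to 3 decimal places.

Under exogeneity and monotonicity, PN = (RR − 1) / RR = 1 − 1/RR.
PN = (4.2 − 1) / 4.2 = 3.2 / 4.2 ≈ 0.7619

PN ≈ 0.762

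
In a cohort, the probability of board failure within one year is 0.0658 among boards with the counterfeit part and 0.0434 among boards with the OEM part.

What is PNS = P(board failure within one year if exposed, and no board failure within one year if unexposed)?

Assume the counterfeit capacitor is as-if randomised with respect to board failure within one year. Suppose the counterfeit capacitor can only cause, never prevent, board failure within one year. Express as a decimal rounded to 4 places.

Let p₁ = 0.0658, p₀ = 0.0434.
Under exogeneity and monotonicity, PNS = p₁ − p₀.
PNS = 0.0658 − 0.0434 = 0.0224

PNS ≈ 0.0224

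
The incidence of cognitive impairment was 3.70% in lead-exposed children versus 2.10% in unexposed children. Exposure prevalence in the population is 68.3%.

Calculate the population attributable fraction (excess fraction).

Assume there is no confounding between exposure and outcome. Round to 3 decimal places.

PAF ≈ 0.342

p₁ = 0.037, p₀ = 0.021.
Overall risk P(Y=1) = π·p₁ + (1−π)·p₀ = 0.683×0.037 + 0.317×0.021 = 0.031928.
Under exogeneity, PAF = [P(Y=1) − p₀] / P(Y=1).
PAF = (0.031928 − 0.021) / 0.031928 ≈ 0.3423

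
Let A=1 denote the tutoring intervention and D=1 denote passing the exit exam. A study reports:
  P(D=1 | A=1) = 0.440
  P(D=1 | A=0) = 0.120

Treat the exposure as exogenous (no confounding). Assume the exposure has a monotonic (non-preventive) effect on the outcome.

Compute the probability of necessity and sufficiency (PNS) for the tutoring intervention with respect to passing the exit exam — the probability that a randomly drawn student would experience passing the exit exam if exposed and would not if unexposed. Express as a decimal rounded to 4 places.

Let p₁ = 0.44, p₀ = 0.12.
Under exogeneity and monotonicity, PNS = p₁ − p₀.
PNS = 0.44 − 0.12 = 0.32

PNS ≈ 0.3200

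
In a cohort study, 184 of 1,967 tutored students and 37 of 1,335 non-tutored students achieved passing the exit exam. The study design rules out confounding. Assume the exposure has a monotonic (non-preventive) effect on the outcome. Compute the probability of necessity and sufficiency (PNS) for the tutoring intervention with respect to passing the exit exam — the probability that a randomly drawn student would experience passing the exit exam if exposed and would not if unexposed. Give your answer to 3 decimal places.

PNS ≈ 0.066

p₁ = P(outcome | exposed) = 184/1967 = 0.093543
p₀ = P(outcome | unexposed) = 37/1335 = 0.027715
Under exogeneity and monotonicity, PNS = p₁ − p₀.
PNS = 0.093543 − 0.027715 = 0.065828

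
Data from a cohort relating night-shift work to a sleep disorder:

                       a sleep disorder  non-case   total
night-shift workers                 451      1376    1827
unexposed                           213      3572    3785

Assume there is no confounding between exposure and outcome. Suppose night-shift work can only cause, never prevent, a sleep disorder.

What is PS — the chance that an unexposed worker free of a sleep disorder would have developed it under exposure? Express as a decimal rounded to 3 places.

p₁ = P(outcome | exposed) = 451/1827 = 0.24685
p₀ = P(outcome | unexposed) = 213/3785 = 0.056275
Under exogeneity and monotonicity, PS = (p₁ − p₀)/(1 − p₀).
PS = (0.24685 − 0.056275) / 0.94373 ≈ 0.2019

PS ≈ 0.202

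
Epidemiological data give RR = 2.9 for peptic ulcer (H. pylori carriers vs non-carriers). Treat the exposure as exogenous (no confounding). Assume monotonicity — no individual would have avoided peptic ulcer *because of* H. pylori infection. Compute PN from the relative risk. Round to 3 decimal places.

PN ≈ 0.655

Under exogeneity and monotonicity, PN = (RR − 1) / RR = 1 − 1/RR.
PN = (2.9 − 1) / 2.9 = 1.9 / 2.9 ≈ 0.6552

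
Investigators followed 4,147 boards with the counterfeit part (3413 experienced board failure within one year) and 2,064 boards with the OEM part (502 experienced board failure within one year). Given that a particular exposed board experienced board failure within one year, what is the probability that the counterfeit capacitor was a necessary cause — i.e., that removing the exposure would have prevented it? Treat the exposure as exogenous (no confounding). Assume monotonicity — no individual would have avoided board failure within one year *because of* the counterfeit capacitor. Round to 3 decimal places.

PN ≈ 0.704

p₁ = P(outcome | exposed) = 3413/4147 = 0.823
p₀ = P(outcome | unexposed) = 502/2064 = 0.24322
Under exogeneity and monotonicity, PN = (p₁ − p₀) / p₁.
PN = (0.823 − 0.24322) / 0.823 = 0.57979 / 0.823 ≈ 0.7045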